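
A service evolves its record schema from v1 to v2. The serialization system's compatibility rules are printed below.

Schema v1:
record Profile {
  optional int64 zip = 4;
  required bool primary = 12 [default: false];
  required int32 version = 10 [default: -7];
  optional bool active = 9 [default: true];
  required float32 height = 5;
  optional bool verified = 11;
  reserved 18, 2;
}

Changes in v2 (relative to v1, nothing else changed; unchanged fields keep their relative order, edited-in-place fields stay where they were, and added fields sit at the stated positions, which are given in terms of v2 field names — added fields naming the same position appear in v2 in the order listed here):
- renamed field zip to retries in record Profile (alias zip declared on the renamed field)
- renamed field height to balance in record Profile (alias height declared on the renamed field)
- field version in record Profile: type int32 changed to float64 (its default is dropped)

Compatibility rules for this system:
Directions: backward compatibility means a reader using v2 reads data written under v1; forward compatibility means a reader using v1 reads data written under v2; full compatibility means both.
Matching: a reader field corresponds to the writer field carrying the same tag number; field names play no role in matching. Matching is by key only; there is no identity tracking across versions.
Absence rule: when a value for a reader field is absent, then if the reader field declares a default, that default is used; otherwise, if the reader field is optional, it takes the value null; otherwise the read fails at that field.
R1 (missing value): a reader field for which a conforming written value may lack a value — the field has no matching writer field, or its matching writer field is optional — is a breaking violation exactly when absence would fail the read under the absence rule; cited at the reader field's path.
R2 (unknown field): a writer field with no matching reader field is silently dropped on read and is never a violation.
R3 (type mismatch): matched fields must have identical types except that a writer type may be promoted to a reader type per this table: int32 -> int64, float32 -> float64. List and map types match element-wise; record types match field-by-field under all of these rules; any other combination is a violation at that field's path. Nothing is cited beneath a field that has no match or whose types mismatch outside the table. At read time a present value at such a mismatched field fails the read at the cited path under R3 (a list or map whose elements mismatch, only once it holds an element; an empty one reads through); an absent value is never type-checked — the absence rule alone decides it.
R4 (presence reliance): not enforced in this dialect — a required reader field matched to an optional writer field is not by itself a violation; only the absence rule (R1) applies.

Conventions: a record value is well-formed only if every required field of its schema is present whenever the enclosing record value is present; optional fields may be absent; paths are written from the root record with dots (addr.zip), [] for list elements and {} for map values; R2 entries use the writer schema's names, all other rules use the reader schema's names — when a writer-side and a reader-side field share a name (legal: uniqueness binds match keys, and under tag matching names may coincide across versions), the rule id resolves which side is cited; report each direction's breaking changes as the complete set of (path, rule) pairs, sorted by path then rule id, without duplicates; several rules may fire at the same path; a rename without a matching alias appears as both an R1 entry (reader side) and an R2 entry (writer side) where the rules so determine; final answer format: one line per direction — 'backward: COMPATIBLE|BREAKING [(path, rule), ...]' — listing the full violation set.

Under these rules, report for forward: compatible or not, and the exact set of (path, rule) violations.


each type pair in Profile: writer, then reader
forward pass over Profile, reader schema v1, writer schema v2:
  writer optional, int64 -> int64: reader zip maps from writer retries
  writer required, bool -> bool: reader primary maps from writer primary
  writer required, float64 -> int32: reader version maps from writer version
  writer optional, bool -> bool: reader active maps from writer active
  writer required, float32 -> float32: reader height maps from writer balance
  writer optional, bool -> bool: reader verified maps from writer verified
  R3 fires at version
  forward on Profile therefore BREAKING (1)
diffs on Profile not affecting the asked answer:
  renamed field zip to retries in record Profile (alias zip declared on the renamed field) -> triggers nothing under Profile's printed rules — same verdict
  renamed field height to balance in record Profile (alias height declared on the renamed field) -> triggers nothing under Profile's printed rules — same verdict

forward: BREAKING [(version, R3)]


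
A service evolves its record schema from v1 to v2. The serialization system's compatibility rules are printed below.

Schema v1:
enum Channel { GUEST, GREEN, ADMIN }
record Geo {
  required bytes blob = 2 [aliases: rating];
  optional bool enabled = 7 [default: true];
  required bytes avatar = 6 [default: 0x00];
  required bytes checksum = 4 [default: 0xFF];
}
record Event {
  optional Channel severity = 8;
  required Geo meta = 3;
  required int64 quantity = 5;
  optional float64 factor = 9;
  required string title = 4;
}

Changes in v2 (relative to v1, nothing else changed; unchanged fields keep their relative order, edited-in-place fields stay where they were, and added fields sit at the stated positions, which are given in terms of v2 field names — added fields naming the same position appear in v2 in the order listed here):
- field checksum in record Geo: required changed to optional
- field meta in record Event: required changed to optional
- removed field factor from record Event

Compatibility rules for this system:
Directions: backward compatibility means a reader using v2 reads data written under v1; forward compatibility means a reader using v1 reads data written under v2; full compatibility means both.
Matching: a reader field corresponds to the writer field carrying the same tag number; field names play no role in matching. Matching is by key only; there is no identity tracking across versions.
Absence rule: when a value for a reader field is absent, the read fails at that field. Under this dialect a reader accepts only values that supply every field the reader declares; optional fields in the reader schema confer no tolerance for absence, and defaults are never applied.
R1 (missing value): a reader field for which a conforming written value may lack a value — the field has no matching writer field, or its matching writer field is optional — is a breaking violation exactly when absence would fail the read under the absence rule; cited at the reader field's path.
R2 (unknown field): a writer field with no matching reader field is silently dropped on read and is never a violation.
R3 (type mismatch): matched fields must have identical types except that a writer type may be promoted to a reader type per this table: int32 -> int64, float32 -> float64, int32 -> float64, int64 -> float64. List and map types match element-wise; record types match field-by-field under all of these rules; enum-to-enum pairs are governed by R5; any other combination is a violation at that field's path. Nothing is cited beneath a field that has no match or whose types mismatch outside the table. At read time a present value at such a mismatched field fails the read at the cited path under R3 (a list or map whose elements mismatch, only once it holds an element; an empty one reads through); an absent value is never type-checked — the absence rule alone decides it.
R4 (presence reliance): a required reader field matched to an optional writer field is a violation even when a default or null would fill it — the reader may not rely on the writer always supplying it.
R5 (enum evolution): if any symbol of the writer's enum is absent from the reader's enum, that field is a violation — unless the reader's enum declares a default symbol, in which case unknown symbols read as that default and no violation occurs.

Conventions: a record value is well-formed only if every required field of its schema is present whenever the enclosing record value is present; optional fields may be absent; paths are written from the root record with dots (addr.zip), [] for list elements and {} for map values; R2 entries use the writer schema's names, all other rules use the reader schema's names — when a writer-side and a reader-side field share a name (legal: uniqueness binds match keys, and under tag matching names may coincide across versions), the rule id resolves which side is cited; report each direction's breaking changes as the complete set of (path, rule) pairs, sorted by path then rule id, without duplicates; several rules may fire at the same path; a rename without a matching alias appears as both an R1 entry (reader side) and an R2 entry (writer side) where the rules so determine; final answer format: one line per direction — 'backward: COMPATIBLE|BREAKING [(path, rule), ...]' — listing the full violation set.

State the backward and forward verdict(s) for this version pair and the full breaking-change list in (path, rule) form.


each type pair in Event: writer, then reader
backward analysis of Event with v2 as reader and v1 as writer:
  severity: Channel -> Channel, writer optional; from severity
  meta: Geo -> Geo, writer required; from meta
  quantity: int64 -> int64, writer required; from quantity
  title: string -> string, writer required; from title
  leftover writer field: factor
  meta.blob: bytes -> bytes, writer required; from meta.blob
  meta.enabled: bool -> bool, writer optional; from meta.enabled
  meta.avatar: bytes -> bytes, writer required; from meta.avatar
  meta.checksum: bytes -> bytes, writer required; from meta.checksum
  violation R1 at meta.enabled
  violation R1 at severity
  => 2 violation(s): backward is BREAKING for Event
forward analysis of Event with v1 as reader and v2 as writer:
  severity: Channel -> Channel, writer optional; from severity
  meta: Geo -> Geo, writer optional; from meta
  quantity: int64 -> int64, writer required; from quantity
  factor has no writer counterpart
  title: string -> string, writer required; from title
  meta.blob: bytes -> bytes, writer required; from meta.blob
  meta.enabled: bool -> bool, writer optional; from meta.enabled
  meta.avatar: bytes -> bytes, writer required; from meta.avatar
  meta.checksum: bytes -> bytes, writer optional; from meta.checksum
  violation R1 at factor
  violation R1 at meta
  violation R4 at meta
  violation R1 at meta.checksum
  violation R4 at meta.checksum
  violation R1 at meta.enabled
  violation R1 at severity
  => 7 violation(s): forward is BREAKING for Event

backward: BREAKING [(meta.enabled, R1), (severity, R1)]; forward: BREAKING [(factor, R1), (meta, R1), (meta, R4), (meta.checksum, R1), (meta.checksum, R4), (meta.enabled, R1), (severity, R1)]


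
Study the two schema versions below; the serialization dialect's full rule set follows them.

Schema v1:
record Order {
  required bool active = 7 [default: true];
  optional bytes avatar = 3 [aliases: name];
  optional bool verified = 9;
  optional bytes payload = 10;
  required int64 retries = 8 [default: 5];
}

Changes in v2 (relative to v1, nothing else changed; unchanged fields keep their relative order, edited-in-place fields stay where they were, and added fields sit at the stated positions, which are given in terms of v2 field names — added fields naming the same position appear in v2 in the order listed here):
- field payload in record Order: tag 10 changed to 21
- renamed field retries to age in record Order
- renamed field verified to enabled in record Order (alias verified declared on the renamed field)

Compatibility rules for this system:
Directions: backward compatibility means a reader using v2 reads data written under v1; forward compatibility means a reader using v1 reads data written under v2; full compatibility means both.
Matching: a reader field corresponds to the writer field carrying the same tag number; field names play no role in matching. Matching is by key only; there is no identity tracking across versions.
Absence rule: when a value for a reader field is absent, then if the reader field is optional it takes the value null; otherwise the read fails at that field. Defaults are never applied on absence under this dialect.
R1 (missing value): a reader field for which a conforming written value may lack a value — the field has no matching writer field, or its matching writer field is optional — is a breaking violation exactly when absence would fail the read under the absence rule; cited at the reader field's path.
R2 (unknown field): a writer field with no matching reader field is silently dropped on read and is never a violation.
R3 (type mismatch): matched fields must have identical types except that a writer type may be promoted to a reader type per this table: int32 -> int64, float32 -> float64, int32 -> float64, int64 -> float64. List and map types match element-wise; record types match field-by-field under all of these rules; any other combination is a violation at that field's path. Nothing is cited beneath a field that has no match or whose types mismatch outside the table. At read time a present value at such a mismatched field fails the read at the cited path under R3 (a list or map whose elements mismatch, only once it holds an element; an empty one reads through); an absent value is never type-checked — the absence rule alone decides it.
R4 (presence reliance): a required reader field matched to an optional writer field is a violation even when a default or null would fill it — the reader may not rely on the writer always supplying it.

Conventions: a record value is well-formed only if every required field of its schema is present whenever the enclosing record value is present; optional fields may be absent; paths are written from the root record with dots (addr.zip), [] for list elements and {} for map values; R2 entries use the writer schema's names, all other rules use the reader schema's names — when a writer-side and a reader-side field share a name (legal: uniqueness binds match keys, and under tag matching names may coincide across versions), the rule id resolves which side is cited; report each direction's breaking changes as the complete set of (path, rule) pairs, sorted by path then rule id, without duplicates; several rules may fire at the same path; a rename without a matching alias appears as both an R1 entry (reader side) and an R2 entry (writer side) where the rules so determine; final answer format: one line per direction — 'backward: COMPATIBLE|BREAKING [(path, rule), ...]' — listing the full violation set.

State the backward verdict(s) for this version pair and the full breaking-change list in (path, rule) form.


the writer's type comes first in each Order pair
backward on Order — v2 reading data written by v1:
  active <- active (bool -> bool, writer required)
  avatar <- avatar (bytes -> bytes, writer optional)
  enabled <- verified (bool -> bool, writer optional)
  no writer field matches reader payload
  age <- retries (int64 -> int64, writer required)
  writer payload: unknown to reader
  => backward verdict for Order: COMPATIBLE, no violations
ruling out the remaining Order differences:
  field payload in record Order: tag 10 changed to 21 -> no rule fires on it in Order's dialect; the asked verdict holds
  renamed field retries to age in record Order -> no rule fires on it in Order's dialect; the asked verdict holds
  renamed field verified to enabled in record Order (alias verified declared on the renamed field) -> no rule fires on it in Order's dialect; the asked verdict holds

backward: COMPATIBLE []


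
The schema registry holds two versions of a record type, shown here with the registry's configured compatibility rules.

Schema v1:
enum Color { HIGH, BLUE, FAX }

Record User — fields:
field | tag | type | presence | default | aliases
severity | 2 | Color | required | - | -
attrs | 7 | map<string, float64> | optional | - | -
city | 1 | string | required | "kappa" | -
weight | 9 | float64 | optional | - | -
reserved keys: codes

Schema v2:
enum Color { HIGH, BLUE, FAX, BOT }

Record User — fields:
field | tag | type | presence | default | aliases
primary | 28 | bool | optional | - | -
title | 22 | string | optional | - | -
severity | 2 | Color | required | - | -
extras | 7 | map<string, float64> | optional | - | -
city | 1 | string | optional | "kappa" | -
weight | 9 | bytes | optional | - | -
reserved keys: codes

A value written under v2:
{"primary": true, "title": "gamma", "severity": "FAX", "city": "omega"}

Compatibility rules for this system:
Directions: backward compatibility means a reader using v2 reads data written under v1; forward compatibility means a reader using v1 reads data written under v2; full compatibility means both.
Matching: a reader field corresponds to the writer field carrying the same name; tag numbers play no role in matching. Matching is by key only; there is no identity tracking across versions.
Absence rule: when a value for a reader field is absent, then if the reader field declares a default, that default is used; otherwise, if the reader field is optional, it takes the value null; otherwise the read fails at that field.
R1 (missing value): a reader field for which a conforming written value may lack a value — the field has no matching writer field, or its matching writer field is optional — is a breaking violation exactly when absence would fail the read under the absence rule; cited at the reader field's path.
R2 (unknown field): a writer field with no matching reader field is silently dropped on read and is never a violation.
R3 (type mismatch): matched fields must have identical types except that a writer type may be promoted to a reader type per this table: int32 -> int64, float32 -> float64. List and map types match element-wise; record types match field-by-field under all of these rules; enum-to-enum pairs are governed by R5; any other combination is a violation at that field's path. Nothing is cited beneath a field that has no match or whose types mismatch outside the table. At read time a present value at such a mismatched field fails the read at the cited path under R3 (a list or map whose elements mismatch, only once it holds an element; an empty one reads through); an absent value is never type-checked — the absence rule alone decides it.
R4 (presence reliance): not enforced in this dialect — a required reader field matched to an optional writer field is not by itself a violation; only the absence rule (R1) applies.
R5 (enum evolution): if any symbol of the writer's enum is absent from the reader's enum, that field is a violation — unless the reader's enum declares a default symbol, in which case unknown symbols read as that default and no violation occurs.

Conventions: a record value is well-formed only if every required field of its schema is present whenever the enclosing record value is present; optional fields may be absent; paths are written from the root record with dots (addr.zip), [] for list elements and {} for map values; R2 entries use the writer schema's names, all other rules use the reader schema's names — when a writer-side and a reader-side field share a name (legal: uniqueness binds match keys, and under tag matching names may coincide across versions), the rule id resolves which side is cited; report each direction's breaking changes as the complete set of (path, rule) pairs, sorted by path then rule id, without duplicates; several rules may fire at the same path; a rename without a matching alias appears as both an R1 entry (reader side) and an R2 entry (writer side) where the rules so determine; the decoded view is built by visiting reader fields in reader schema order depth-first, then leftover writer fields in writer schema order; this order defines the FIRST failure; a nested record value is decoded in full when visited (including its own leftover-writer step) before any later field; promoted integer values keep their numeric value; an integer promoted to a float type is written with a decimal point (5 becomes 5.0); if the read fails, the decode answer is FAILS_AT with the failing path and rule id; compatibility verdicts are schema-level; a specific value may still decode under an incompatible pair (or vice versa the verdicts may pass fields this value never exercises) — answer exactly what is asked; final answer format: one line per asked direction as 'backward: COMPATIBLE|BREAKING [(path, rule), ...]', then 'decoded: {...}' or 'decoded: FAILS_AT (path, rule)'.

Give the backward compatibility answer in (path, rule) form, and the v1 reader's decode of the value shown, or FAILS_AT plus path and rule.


arrows below run writer -> reader for User
backward on User — v2 reading data written by v1:
  primary: no writer-side match
  title: no writer-side match
  severity: Color -> Color, writer required; from severity
  extras: no writer-side match
  city: string -> string, writer required; from city
  weight: float64 -> bytes, writer optional; from weight
  writer field attrs has no reader counterpart
  violation R3 at weight
  => backward verdict for User: BREAKING, 1 violation(s)
decode walk for User under reader schema v1:
  severity := "FAX"
  attrs := null (absent, optional -> null)
  city := "omega"
  weight := null (absent, optional -> null)
  writer primary: unknown -> dropped
  writer title: unknown -> dropped
  => decoded: {"severity": "FAX", "attrs": null, "city": "omega", "weight": null}
remaining User differences; none change what is asked:
  renamed field attrs to extras in record User -> triggers nothing under User's printed rules — same verdict
  enum Color (field severity in record User): symbol BOT added -> fires only in the forward direction of User, which is not asked here
  field city in record User: required changed to optional -> triggers nothing under User's printed rules — same verdict
  added field primary to record User: optional bool, tag 28 (in v2 it sits immediately before severity) -> triggers nothing under User's printed rules — same verdict
  added field title to record User: optional string, tag 22 (in v2 it sits immediately before severity) -> triggers nothing under User's printed rules — same verdict

backward: BREAKING [(weight, R3)]; decoded: {"severity": "FAX", "attrs": null, "city": "omega", "weight": null}


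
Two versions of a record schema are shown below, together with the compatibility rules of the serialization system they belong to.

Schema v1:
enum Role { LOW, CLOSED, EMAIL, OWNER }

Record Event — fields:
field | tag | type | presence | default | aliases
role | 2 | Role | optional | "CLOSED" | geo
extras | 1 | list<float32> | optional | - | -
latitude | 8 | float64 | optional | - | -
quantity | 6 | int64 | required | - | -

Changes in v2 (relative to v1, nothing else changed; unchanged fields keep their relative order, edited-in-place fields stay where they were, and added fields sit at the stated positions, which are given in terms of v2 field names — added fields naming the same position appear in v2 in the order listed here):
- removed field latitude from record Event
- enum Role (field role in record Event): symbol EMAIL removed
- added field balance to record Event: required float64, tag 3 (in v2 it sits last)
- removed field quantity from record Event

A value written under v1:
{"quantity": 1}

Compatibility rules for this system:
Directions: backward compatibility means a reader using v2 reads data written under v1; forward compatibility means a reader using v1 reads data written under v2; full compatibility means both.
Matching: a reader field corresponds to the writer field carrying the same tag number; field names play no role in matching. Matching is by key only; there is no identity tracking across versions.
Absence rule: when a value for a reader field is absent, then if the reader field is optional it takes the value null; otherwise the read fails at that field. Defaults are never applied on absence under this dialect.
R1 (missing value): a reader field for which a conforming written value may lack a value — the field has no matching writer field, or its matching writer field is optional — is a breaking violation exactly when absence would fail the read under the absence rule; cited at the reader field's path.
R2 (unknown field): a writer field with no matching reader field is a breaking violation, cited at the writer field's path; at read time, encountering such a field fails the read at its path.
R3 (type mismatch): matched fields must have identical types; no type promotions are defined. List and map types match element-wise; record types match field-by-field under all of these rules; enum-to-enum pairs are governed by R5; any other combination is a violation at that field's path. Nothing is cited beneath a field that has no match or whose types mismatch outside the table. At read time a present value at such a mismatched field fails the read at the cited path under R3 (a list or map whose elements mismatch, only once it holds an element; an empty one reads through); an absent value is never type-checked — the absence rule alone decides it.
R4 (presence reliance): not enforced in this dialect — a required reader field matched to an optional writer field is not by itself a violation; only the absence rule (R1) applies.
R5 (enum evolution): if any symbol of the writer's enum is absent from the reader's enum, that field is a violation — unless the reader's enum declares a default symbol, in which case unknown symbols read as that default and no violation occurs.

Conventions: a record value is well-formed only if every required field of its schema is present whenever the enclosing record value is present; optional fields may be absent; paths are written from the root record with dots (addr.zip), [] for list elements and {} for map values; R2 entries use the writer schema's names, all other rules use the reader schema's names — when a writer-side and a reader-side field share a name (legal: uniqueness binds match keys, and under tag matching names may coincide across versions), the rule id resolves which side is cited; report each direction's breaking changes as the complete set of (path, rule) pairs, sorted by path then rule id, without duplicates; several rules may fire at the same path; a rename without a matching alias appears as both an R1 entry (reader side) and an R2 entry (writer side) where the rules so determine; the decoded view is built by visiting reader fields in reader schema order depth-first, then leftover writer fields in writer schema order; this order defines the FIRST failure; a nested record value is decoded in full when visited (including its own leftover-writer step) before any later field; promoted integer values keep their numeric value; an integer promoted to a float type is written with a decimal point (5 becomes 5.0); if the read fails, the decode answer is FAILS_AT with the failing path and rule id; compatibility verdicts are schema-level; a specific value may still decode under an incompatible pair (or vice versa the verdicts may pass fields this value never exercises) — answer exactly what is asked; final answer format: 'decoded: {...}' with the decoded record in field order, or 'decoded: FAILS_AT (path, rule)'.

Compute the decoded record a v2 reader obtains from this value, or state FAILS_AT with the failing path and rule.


decoded: FAILS_AT (balance, R1)

the writer's type comes first in each Event pair
migrating the Event value to v2:
  role := null (absent, optional -> null)
  extras := null (absent, optional -> null)
  read fails at balance under R1 (no fill)
  => FAILS_AT (balance, R1)
remaining Event differences; none change what is asked:
  removed field latitude from record Event -> changes Event's schema-level verdicts only — the decode of this value is the same
  enum Role (field role in record Event): symbol EMAIL removed -> changes Event's schema-level verdicts only — the decode of this value is the same
  removed field quantity from record Event -> changes Event's schema-level verdicts only — the decode of this value is the same


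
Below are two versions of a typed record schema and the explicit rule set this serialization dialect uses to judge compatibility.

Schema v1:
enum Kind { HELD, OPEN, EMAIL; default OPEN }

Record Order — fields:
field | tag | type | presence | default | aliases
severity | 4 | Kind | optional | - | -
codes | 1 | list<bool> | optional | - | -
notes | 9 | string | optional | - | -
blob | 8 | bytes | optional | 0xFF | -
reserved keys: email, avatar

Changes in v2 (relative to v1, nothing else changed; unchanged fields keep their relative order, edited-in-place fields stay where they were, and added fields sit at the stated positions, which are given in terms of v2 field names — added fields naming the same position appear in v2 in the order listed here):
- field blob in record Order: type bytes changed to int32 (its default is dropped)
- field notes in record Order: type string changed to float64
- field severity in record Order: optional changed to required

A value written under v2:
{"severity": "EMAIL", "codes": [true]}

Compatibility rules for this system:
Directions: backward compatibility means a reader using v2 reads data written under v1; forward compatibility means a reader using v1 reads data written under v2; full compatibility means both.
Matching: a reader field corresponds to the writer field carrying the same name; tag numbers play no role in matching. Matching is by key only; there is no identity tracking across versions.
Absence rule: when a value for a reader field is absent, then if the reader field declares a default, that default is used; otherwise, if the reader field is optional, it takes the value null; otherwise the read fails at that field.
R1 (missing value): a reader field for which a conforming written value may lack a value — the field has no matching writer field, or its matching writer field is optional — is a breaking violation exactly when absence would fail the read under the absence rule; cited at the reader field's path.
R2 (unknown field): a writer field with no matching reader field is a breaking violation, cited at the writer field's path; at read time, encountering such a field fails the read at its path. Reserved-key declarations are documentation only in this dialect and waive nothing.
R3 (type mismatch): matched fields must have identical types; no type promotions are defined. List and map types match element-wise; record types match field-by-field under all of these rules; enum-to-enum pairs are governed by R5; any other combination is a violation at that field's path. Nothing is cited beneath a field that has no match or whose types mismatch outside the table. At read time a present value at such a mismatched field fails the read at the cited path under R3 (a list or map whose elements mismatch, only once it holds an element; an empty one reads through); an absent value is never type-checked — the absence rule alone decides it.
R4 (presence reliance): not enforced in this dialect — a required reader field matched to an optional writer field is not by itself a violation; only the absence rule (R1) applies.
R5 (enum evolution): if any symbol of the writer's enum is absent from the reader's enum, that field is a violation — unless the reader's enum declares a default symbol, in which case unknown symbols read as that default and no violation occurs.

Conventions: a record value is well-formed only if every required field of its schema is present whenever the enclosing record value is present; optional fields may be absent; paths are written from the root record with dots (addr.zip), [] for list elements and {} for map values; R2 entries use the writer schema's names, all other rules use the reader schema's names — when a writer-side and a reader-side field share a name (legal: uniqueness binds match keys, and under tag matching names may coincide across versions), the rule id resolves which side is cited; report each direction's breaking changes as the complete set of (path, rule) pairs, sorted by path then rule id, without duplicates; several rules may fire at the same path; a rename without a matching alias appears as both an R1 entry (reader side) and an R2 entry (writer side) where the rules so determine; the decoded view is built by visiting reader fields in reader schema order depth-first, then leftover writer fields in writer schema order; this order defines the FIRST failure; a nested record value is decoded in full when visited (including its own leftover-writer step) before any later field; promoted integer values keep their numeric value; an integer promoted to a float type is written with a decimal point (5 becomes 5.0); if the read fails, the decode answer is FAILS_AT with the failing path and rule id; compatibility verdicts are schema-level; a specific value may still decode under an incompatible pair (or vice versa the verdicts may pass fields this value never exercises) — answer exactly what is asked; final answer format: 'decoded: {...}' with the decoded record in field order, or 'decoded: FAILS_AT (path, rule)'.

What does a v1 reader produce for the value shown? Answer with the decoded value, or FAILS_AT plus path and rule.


arrows below run writer -> reader for Order
decoding the Order value with the v1 reader:
  severity := "EMAIL"
  codes := [true]
  notes := null (not supplied -> null)
  blob := 0xFF (no value, default fills)
  => decoded: {"severity": "EMAIL", "codes": [true], "notes": null, "blob": 0xFF}
diffs on Order not affecting the asked answer:
  field blob in record Order: type bytes changed to int32 (its default is dropped) -> changes Order's schema-level verdicts only — the decode of this value is the same
  field notes in record Order: type string changed to float64 -> changes Order's schema-level verdicts only — the decode of this value is the same
  field severity in record Order: optional changed to required -> changes Order's schema-level verdicts only — the decode of this value is the same

decoded: {"severity": "EMAIL", "codes": [true], "notes": null, "blob": 0xFF}


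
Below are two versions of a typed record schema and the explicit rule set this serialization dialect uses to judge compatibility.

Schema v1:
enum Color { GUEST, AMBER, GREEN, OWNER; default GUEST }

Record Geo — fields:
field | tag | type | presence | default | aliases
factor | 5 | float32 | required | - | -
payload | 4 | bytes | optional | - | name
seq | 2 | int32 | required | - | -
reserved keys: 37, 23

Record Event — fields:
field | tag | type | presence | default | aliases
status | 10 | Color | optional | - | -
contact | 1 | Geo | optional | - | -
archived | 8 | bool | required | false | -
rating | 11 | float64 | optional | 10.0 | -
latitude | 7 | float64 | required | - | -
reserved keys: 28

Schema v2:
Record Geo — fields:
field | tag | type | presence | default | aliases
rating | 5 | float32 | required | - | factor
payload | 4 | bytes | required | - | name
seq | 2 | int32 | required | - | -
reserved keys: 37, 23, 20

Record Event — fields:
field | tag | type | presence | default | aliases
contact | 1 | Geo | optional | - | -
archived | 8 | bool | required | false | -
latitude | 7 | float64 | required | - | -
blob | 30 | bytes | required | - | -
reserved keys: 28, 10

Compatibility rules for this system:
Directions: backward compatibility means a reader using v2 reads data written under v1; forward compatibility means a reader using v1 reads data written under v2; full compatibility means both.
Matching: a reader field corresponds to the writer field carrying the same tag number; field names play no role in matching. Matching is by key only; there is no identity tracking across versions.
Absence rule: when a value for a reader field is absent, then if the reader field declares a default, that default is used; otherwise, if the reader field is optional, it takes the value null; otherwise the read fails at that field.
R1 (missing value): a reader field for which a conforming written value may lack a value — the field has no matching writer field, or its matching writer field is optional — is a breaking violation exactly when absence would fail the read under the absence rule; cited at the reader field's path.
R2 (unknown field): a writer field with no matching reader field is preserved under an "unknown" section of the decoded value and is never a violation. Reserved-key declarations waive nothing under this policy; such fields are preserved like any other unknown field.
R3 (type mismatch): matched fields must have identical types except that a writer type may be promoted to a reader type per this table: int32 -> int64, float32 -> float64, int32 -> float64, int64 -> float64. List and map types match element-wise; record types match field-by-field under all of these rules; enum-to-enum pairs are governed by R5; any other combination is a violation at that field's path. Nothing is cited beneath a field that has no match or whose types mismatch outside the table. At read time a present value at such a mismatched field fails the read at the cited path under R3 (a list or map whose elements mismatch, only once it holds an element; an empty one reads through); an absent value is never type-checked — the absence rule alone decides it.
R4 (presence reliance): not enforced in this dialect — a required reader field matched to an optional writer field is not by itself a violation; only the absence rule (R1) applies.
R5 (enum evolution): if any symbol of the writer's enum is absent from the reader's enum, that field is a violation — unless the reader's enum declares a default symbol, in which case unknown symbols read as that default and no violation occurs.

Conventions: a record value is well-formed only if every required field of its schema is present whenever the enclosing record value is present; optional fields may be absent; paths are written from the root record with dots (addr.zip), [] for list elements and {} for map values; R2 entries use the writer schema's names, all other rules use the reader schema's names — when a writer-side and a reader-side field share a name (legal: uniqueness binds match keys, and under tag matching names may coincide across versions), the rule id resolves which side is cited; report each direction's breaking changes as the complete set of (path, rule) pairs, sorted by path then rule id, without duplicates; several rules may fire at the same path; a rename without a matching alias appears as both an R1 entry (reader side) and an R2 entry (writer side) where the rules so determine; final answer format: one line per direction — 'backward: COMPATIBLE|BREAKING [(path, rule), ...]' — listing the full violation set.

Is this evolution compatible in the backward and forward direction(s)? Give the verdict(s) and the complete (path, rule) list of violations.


backward: BREAKING [(blob, R1), (contact.payload, R1)]; forward: COMPATIBLE []

the writer's type comes first in each Event pair
backward analysis of Event with v2 as reader and v1 as writer:
  contact <- contact (Geo -> Geo, writer optional)
  archived <- archived (bool -> bool, writer required)
  latitude <- latitude (float64 -> float64, writer required)
  blob: no writer-side match
  leftover writer field: status
  leftover writer field: rating
  contact.rating <- contact.factor (float32 -> float32, writer required)
  contact.payload <- contact.payload (bytes -> bytes, writer optional)
  contact.seq <- contact.seq (int32 -> int32, writer required)
  R1 fires at blob
  R1 fires at contact.payload
  => backward verdict for Event: BREAKING, 2 violation(s)
forward analysis of Event with v1 as reader and v2 as writer:
  status: no writer-side match
  contact <- contact (Geo -> Geo, writer optional)
  archived <- archived (bool -> bool, writer required)
  rating: no writer-side match
  latitude <- latitude (float64 -> float64, writer required)
  leftover writer field: blob
  contact.factor <- contact.rating (float32 -> float32, writer required)
  contact.payload <- contact.payload (bytes -> bytes, writer required)
  contact.seq <- contact.seq (int32 -> int32, writer required)
  => forward: COMPATIBLE
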